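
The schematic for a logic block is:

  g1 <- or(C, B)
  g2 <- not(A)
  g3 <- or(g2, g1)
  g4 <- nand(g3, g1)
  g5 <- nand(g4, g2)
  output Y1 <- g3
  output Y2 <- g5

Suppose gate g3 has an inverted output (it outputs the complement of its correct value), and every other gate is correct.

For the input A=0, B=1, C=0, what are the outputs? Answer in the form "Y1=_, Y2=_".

Y1=0, Y2=0

Propagate with g3 forced: g1=1, g2=1, g3=0 [inverted output], g4=1, g5=0.
So the outputs are Y1=0, Y2=0. (Without the fault they would be Y1=1, Y2=1.)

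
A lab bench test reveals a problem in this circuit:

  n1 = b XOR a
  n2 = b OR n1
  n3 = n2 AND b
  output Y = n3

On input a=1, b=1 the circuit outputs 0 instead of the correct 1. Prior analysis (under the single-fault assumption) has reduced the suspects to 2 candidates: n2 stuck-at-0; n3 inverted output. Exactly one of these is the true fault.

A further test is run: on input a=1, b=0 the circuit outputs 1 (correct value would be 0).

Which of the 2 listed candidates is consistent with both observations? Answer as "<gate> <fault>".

Evaluate each candidate on input a=1, b=0:
  n2 stuck-at-0: n1=1, n2=0 [stuck-at-0], n3=0 → 0 — eliminated
  n3 inverted output: n1=1, n2=1, n3=1 [inverted output] → 1 — matches
Only n3 inverted output reproduces the observed 1.

n3 inverted output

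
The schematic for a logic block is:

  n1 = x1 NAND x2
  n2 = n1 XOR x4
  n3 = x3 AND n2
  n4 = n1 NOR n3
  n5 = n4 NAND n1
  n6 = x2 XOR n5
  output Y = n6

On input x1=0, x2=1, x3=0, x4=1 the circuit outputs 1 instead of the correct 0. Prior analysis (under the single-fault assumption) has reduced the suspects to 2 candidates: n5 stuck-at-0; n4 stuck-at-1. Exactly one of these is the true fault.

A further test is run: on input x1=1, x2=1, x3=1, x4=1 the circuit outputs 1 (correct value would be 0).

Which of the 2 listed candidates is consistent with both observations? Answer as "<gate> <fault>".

Evaluate each candidate on input x1=1, x2=1, x3=1, x4=1:
  n5 stuck-at-0: n1=0, n2=1, n3=1, n4=0, n5=0 [stuck-at-0], n6=1 → 1 — matches
  n4 stuck-at-1: n1=0, n2=1, n3=1, n4=1 [stuck-at-1], n5=1, n6=0 → 0 — eliminated
Only n5 stuck-at-0 reproduces the observed 1.

n5 stuck-at-0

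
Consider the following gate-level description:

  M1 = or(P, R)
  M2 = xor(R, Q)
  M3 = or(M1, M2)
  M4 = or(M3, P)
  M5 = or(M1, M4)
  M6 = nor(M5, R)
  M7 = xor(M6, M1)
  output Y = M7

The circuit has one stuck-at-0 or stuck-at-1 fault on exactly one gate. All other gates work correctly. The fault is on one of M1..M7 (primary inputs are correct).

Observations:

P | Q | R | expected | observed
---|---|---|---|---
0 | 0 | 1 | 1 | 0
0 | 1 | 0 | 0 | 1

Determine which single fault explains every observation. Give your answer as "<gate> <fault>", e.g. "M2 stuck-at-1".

Fault-free values for test 1 (P=0, Q=0, R=1): M1=1, M2=1, M3=1, M4=1, M5=1, M6=0, M7=1, giving Y=1. Observed 0.
Test 1: faults giving observed 0 are {M1 stuck-at-0, M6 stuck-at-1, M7 stuck-at-0}.
Test 2 (P=0, Q=1, R=0): fault-free M1=0, M2=1, M3=1, M4=1, M5=1, M6=0, M7=0 → 0; observed 1. Eliminates M1 stuck-at-0, M7 stuck-at-0.
Only M6 stuck-at-1 is consistent with every test.

M6 stuck-at-1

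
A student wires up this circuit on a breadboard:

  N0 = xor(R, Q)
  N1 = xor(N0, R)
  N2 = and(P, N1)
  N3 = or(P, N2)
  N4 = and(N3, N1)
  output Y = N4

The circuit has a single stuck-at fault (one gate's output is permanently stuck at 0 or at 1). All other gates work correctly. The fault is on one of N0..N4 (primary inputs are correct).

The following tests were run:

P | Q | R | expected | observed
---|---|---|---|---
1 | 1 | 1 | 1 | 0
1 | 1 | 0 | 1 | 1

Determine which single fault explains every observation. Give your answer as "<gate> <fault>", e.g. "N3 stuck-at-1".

N0 stuck-at-1

Fault-free values for test 1 (P=1, Q=1, R=1): N0=0, N1=1, N2=1, N3=1, N4=1, giving Y=1. Observed 0.
Test 1: faults giving observed 0 are {N0 stuck-at-1, N1 stuck-at-0, N3 stuck-at-0, N4 stuck-at-0}.
Test 2 (P=1, Q=1, R=0): fault-free N0=1, N1=1, N2=1, N3=1, N4=1 → 1; observed 1. Eliminates N1 stuck-at-0, N3 stuck-at-0, N4 stuck-at-0.
Only N0 stuck-at-1 is consistent with every test.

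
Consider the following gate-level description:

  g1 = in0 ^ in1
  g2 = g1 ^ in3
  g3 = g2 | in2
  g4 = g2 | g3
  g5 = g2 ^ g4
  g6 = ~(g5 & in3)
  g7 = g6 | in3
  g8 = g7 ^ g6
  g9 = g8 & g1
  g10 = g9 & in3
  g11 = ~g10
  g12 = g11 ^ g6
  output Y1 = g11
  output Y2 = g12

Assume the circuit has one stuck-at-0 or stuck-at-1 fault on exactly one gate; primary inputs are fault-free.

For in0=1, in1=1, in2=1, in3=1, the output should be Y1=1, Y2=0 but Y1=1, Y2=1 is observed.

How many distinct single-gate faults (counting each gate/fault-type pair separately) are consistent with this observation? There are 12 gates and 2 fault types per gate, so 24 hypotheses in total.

Fault-free: g1=0, g2=1, g3=1, g4=1, g5=0, g6=1, g7=1, g8=0, g9=0, g10=0, g11=1, g12=0 → Y1=1, Y2=0. Observed Y1=1, Y2=1.
  g1: none of the 2 fault types match ✗
  g2: stuck-at-0 ✓; others ✗
  g3: none of the 2 fault types match ✗
  g4: stuck-at-0 ✓; others ✗
  g5: stuck-at-1 ✓; others ✗
  g6: stuck-at-0 ✓; others ✗
  g7: none of the 2 fault types match ✗
  g8: none of the 2 fault types match ✗
  g9: none of the 2 fault types match ✗
  g10: none of the 2 fault types match ✗
  g11: none of the 2 fault types match ✗
  g12: stuck-at-1 ✓; others ✗
Consistent faults: {g2 stuck-at-0, g4 stuck-at-0, g5 stuck-at-1, g6 stuck-at-0, g12 stuck-at-1} — 5 in all.

5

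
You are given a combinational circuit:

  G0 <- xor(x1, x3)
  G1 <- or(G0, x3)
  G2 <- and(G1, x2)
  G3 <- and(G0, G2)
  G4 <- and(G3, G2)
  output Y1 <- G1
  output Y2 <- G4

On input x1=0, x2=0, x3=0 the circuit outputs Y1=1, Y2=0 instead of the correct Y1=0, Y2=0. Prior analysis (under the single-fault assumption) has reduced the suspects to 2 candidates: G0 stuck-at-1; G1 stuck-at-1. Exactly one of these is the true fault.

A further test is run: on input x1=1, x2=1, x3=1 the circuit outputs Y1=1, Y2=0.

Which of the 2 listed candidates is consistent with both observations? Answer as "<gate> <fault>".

Evaluate each candidate on input x1=1, x2=1, x3=1:
  G0 stuck-at-1: G0=1 [stuck-at-1], G1=1, G2=1, G3=1, G4=1 → Y1=1, Y2=1 — eliminated
  G1 stuck-at-1: G0=0, G1=1 [stuck-at-1], G2=1, G3=0, G4=0 → Y1=1, Y2=0 — matches
Only G1 stuck-at-1 reproduces the observed Y1=1, Y2=0.

G1 stuck-at-1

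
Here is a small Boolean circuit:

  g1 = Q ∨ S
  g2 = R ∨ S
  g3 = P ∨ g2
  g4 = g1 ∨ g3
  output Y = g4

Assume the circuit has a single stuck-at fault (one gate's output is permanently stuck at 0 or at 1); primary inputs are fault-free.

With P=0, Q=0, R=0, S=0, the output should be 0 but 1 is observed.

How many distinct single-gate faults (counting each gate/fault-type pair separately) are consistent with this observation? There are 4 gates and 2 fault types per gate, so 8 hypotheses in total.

4

Fault-free: g1=0, g2=0, g3=0, g4=0 → 0. Observed 1.
  g1 stuck-at-0: output 0 ✗
  g1 stuck-at-1: output 1 ✓
  g2 stuck-at-0: output 0 ✗
  g2 stuck-at-1: output 1 ✓
  g3 stuck-at-0: output 0 ✗
  g3 stuck-at-1: output 1 ✓
  g4 stuck-at-0: output 0 ✗
  g4 stuck-at-1: output 1 ✓
Consistent faults: {g1 stuck-at-1, g2 stuck-at-1, g3 stuck-at-1, g4 stuck-at-1} — 4 in all.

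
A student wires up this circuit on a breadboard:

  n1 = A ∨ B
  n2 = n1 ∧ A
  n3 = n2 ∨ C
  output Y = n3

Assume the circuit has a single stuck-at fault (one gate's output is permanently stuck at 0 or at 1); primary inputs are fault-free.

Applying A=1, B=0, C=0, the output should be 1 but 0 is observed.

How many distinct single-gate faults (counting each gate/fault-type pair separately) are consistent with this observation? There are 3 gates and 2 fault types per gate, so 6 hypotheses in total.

3

Fault-free: n1=1, n2=1, n3=1 → 1. Observed 0.
  n1 stuck-at-0: output 0 ✓
  n1 stuck-at-1: output 1 ✗
  n2 stuck-at-0: output 0 ✓
  n2 stuck-at-1: output 1 ✗
  n3 stuck-at-0: output 0 ✓
  n3 stuck-at-1: output 1 ✗
Consistent faults: {n1 stuck-at-0, n2 stuck-at-0, n3 stuck-at-0} — 3 in all.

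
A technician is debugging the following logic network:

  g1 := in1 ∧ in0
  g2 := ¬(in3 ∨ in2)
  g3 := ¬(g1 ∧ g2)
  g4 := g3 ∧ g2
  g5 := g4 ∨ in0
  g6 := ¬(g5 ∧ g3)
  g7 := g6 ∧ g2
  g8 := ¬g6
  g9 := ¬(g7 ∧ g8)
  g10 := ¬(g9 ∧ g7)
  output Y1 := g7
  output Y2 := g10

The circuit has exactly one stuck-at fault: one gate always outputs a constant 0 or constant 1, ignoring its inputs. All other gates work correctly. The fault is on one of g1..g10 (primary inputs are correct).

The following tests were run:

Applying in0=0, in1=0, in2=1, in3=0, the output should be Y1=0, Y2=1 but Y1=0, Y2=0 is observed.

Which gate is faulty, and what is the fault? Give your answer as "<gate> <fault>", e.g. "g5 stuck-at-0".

g10 stuck-at-0

Fault-free values for test 1 (in0=0, in1=0, in2=1, in3=0): g1=0, g2=0, g3=1, g4=0, g5=0, g6=1, g7=0, g8=0, g9=1, g10=1, giving Y1=0, Y2=1. Observed Y1=0, Y2=0.
Test 1: faults giving observed Y1=0, Y2=0 are {g10 stuck-at-0}.
Only g10 stuck-at-0 is consistent with every test.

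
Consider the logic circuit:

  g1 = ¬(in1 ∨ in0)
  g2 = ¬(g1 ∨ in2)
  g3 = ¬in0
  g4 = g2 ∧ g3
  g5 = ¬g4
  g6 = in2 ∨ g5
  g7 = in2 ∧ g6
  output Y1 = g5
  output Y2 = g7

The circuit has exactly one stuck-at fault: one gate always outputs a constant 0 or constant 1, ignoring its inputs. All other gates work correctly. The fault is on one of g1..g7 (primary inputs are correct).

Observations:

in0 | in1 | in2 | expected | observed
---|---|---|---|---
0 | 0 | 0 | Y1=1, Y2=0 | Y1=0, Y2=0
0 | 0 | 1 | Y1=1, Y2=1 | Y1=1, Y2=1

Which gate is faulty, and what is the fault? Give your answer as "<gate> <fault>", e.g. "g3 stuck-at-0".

g1 stuck-at-0

Fault-free values for test 1 (in0=0, in1=0, in2=0): g1=1, g2=0, g3=1, g4=0, g5=1, g6=1, g7=0, giving Y1=1, Y2=0. Observed Y1=0, Y2=0.
Test 1: faults giving observed Y1=0, Y2=0 are {g1 stuck-at-0, g2 stuck-at-1, g4 stuck-at-1, g5 stuck-at-0}.
Test 2 (in0=0, in1=0, in2=1): fault-free g1=1, g2=0, g3=1, g4=0, g5=1, g6=1, g7=1 → Y1=1, Y2=1; observed Y1=1, Y2=1. Eliminates g2 stuck-at-1, g4 stuck-at-1, g5 stuck-at-0.
Only g1 stuck-at-0 is consistent with every test.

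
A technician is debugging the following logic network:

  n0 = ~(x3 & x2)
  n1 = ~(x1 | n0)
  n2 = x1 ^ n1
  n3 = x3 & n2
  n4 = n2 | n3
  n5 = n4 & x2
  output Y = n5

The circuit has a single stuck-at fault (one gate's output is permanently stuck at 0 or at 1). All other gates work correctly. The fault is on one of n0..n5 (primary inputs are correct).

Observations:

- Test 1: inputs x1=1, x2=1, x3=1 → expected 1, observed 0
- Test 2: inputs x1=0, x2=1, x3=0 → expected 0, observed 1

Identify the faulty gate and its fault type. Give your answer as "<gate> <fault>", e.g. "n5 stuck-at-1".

Fault-free values for test 1 (x1=1, x2=1, x3=1): n0=0, n1=0, n2=1, n3=1, n4=1, n5=1, giving Y=1. Observed 0.
Test 1: faults giving observed 0 are {n1 stuck-at-1, n2 stuck-at-0, n4 stuck-at-0, n5 stuck-at-0}.
Test 2 (x1=0, x2=1, x3=0): fault-free n0=1, n1=0, n2=0, n3=0, n4=0, n5=0 → 0; observed 1. Eliminates n2 stuck-at-0, n4 stuck-at-0, n5 stuck-at-0.
Only n1 stuck-at-1 is consistent with every test.

n1 stuck-at-1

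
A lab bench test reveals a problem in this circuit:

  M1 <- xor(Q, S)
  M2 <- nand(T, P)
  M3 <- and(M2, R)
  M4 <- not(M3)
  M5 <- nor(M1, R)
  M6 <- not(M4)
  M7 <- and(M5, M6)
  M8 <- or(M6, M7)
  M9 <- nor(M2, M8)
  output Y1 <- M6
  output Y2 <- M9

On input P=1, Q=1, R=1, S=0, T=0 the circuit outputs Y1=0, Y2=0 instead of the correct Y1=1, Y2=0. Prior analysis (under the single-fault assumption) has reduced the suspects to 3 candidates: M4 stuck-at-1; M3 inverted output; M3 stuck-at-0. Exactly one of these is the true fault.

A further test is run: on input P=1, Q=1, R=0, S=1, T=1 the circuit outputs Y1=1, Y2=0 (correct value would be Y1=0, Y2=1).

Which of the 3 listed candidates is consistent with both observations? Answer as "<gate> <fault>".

Evaluate each candidate on input P=1, Q=1, R=0, S=1, T=1:
  M4 stuck-at-1: M1=0, M2=0, M3=0, M4=1 [stuck-at-1], M5=1, M6=0, M7=0, M8=0, M9=1 → Y1=0, Y2=1 — eliminated
  M3 inverted output: M1=0, M2=0, M3=1 [inverted output], M4=0, M5=1, M6=1, M7=1, M8=1, M9=0 → Y1=1, Y2=0 — matches
  M3 stuck-at-0: M1=0, M2=0, M3=0 [stuck-at-0], M4=1, M5=1, M6=0, M7=0, M8=0, M9=1 → Y1=0, Y2=1 — eliminated
Only M3 inverted output reproduces the observed Y1=1, Y2=0.

M3 inverted output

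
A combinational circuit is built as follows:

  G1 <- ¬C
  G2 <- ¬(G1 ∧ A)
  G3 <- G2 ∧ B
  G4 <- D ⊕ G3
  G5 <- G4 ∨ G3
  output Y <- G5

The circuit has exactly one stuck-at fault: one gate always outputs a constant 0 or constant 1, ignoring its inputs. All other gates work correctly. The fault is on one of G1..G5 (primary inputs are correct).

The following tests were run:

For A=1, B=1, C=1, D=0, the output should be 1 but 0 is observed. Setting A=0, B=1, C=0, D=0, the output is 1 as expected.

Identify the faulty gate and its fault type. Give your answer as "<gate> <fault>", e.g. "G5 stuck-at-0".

G1 stuck-at-1

Fault-free values for test 1 (A=1, B=1, C=1, D=0): G1=0, G2=1, G3=1, G4=1, G5=1, giving Y=1. Observed 0.
Test 1: faults giving observed 0 are {G1 stuck-at-1, G2 stuck-at-0, G3 stuck-at-0, G5 stuck-at-0}.
Test 2 (A=0, B=1, C=0, D=0): fault-free G1=1, G2=1, G3=1, G4=1, G5=1 → 1; observed 1. Eliminates G2 stuck-at-0, G3 stuck-at-0, G5 stuck-at-0.
Only G1 stuck-at-1 is consistent with every test.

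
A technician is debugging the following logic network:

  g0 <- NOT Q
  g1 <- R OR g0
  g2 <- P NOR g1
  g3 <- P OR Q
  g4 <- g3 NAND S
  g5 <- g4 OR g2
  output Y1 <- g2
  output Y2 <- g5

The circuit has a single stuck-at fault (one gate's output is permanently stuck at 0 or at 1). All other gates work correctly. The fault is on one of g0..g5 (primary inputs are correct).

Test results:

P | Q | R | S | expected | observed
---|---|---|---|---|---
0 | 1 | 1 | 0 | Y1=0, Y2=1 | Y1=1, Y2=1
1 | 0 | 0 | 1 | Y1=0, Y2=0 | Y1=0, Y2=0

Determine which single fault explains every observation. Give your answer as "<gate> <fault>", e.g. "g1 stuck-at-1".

Fault-free values for test 1 (P=0, Q=1, R=1, S=0): g0=0, g1=1, g2=0, g3=1, g4=1, g5=1, giving Y1=0, Y2=1. Observed Y1=1, Y2=1.
Test 1: faults giving observed Y1=1, Y2=1 are {g1 stuck-at-0, g2 stuck-at-1}.
Test 2 (P=1, Q=0, R=0, S=1): fault-free g0=1, g1=1, g2=0, g3=1, g4=0, g5=0 → Y1=0, Y2=0; observed Y1=0, Y2=0. Eliminates g2 stuck-at-1.
Only g1 stuck-at-0 is consistent with every test.

g1 stuck-at-0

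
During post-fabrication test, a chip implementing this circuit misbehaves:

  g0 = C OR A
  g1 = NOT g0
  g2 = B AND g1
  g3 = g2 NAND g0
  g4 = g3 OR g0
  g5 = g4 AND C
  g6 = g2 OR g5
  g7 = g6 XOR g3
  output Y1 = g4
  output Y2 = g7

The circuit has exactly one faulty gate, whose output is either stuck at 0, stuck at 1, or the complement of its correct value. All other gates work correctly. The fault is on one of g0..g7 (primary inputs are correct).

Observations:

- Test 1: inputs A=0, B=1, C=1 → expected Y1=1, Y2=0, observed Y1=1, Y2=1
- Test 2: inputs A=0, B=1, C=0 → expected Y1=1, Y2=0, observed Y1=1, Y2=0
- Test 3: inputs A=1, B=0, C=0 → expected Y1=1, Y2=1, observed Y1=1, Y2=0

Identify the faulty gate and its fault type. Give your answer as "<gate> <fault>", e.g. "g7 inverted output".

Fault-free values for test 1 (A=0, B=1, C=1): g0=1, g1=0, g2=0, g3=1, g4=1, g5=1, g6=1, g7=0, giving Y1=1, Y2=0. Observed Y1=1, Y2=1.
Test 1: faults giving observed Y1=1, Y2=1 are {g1 stuck-at-1, g1 inverted output, g2 stuck-at-1, g2 inverted output, g3 stuck-at-0, g3 inverted output, g5 stuck-at-0, g5 inverted output, g6 stuck-at-0, g6 inverted output, g7 stuck-at-1, g7 inverted output}.
Test 2 (A=0, B=1, C=0): fault-free g0=0, g1=1, g2=1, g3=1, g4=1, g5=0, g6=1, g7=0 → Y1=1, Y2=0; observed Y1=1, Y2=0. Eliminates g1 inverted output, g2 inverted output, g3 stuck-at-0, g3 inverted output, g6 stuck-at-0, g6 inverted output, g7 stuck-at-1, g7 inverted output.
Test 3 (A=1, B=0, C=0): fault-free g0=1, g1=0, g2=0, g3=1, g4=1, g5=0, g6=0, g7=1 → Y1=1, Y2=1; observed Y1=1, Y2=0. Eliminates g1 stuck-at-1, g2 stuck-at-1, g5 stuck-at-0.
Only g5 inverted output is consistent with every test.

g5 inverted output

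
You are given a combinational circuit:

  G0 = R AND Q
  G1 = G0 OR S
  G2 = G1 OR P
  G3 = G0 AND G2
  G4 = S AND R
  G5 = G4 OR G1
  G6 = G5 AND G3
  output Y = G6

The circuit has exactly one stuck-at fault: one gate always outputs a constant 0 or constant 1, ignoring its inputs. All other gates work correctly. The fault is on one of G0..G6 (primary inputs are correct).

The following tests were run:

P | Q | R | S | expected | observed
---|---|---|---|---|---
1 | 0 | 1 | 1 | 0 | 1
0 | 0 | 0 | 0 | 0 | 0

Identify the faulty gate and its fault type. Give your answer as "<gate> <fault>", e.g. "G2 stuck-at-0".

Fault-free values for test 1 (P=1, Q=0, R=1, S=1): G0=0, G1=1, G2=1, G3=0, G4=1, G5=1, G6=0, giving Y=0. Observed 1.
Test 1: faults giving observed 1 are {G0 stuck-at-1, G3 stuck-at-1, G6 stuck-at-1}.
Test 2 (P=0, Q=0, R=0, S=0): fault-free G0=0, G1=0, G2=0, G3=0, G4=0, G5=0, G6=0 → 0; observed 0. Eliminates G0 stuck-at-1, G6 stuck-at-1.
Only G3 stuck-at-1 is consistent with every test.

G3 stuck-at-1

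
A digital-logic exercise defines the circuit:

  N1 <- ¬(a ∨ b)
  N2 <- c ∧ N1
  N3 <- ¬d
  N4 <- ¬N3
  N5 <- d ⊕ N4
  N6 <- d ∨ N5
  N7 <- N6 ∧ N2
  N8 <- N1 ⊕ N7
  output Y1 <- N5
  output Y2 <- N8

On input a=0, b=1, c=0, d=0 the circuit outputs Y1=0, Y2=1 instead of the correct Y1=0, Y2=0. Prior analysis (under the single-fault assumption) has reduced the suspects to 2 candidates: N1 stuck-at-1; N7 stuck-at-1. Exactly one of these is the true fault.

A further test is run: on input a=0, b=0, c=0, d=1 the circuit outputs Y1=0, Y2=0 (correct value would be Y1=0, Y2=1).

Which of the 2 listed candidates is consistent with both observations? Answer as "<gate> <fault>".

N7 stuck-at-1

Evaluate each candidate on input a=0, b=0, c=0, d=1:
  N1 stuck-at-1: N1=1 [stuck-at-1], N2=0, N3=0, N4=1, N5=0, N6=1, N7=0, N8=1 → Y1=0, Y2=1 — eliminated
  N7 stuck-at-1: N1=1, N2=0, N3=0, N4=1, N5=0, N6=1, N7=1 [stuck-at-1], N8=0 → Y1=0, Y2=0 — matches
Only N7 stuck-at-1 reproduces the observed Y1=0, Y2=0.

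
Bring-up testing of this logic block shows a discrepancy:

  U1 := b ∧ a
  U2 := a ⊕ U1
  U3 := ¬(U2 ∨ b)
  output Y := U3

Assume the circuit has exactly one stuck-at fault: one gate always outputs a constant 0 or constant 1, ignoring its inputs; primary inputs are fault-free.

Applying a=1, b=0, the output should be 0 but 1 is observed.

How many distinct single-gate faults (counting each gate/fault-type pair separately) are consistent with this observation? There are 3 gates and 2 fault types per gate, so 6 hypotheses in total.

3

Fault-free: U1=0, U2=1, U3=0 → 0. Observed 1.
  U1 stuck-at-0: output 0 ✗
  U1 stuck-at-1: output 1 ✓
  U2 stuck-at-0: output 1 ✓
  U2 stuck-at-1: output 0 ✗
  U3 stuck-at-0: output 0 ✗
  U3 stuck-at-1: output 1 ✓
Consistent faults: {U1 stuck-at-1, U2 stuck-at-0, U3 stuck-at-1} — 3 in all.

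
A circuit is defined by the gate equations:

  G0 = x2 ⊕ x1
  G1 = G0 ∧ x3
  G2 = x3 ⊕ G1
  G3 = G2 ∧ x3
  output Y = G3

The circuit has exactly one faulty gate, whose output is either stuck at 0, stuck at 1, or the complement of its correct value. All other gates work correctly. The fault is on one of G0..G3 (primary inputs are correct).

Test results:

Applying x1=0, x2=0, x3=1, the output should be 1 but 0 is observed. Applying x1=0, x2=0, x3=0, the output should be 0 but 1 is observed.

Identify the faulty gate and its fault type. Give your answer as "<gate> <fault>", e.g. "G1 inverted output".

Fault-free values for test 1 (x1=0, x2=0, x3=1): G0=0, G1=0, G2=1, G3=1, giving Y=1. Observed 0.
Test 1: faults giving observed 0 are {G0 stuck-at-1, G0 inverted output, G1 stuck-at-1, G1 inverted output, G2 stuck-at-0, G2 inverted output, G3 stuck-at-0, G3 inverted output}.
Test 2 (x1=0, x2=0, x3=0): fault-free G0=0, G1=0, G2=0, G3=0 → 0; observed 1. Eliminates G0 stuck-at-1, G0 inverted output, G1 stuck-at-1, G1 inverted output, G2 stuck-at-0, G2 inverted output, G3 stuck-at-0.
Only G3 inverted output is consistent with every test.

G3 inverted output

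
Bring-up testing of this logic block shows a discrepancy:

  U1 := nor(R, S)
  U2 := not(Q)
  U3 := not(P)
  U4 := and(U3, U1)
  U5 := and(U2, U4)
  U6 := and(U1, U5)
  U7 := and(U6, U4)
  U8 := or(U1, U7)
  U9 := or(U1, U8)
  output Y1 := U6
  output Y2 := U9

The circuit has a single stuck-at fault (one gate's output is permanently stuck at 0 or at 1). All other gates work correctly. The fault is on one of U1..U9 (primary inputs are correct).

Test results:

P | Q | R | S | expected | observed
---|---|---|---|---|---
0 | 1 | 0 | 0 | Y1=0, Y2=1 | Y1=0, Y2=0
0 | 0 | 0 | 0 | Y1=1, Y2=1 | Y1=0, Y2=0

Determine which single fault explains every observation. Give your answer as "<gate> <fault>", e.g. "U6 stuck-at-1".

Fault-free values for test 1 (P=0, Q=1, R=0, S=0): U1=1, U2=0, U3=1, U4=1, U5=0, U6=0, U7=0, U8=1, U9=1, giving Y1=0, Y2=1. Observed Y1=0, Y2=0.
Test 1: faults giving observed Y1=0, Y2=0 are {U1 stuck-at-0, U9 stuck-at-0}.
Test 2 (P=0, Q=0, R=0, S=0): fault-free U1=1, U2=1, U3=1, U4=1, U5=1, U6=1, U7=1, U8=1, U9=1 → Y1=1, Y2=1; observed Y1=0, Y2=0. Eliminates U9 stuck-at-0.
Only U1 stuck-at-0 is consistent with every test.

U1 stuck-at-0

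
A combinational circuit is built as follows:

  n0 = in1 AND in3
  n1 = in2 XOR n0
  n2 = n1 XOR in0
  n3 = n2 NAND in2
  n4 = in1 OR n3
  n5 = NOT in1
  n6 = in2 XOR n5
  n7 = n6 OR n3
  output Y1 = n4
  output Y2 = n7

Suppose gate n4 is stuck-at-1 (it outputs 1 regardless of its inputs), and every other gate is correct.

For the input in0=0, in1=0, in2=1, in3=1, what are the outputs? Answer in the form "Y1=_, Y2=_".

Y1=1, Y2=0

Propagate with n4 forced: n0=0, n1=1, n2=1, n3=0, n4=1 [stuck-at-1], n5=1, n6=0, n7=0.
So the outputs are Y1=1, Y2=0. (Without the fault they would be Y1=0, Y2=0.)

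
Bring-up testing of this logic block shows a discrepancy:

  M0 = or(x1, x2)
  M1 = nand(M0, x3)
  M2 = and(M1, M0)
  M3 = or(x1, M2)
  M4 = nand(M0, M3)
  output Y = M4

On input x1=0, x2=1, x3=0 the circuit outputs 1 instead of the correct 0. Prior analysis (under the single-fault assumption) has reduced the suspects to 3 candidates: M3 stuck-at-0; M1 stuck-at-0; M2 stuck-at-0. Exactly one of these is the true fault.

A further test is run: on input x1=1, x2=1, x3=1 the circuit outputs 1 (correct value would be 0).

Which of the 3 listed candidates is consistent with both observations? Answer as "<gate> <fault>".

Evaluate each candidate on input x1=1, x2=1, x3=1:
  M3 stuck-at-0: M0=1, M1=0, M2=0, M3=0 [stuck-at-0], M4=1 → 1 — matches
  M1 stuck-at-0: M0=1, M1=0 [stuck-at-0], M2=0, M3=1, M4=0 → 0 — eliminated
  M2 stuck-at-0: M0=1, M1=0, M2=0 [stuck-at-0], M3=1, M4=0 → 0 — eliminated
Only M3 stuck-at-0 reproduces the observed 1.

M3 stuck-at-0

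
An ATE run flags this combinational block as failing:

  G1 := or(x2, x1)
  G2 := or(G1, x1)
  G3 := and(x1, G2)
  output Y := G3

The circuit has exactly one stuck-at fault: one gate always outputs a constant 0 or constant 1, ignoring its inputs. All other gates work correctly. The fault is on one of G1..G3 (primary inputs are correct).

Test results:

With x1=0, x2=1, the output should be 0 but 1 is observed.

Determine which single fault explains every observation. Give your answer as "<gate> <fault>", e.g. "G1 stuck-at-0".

Fault-free values for test 1 (x1=0, x2=1): G1=1, G2=1, G3=0, giving Y=0. Observed 1.
Test 1: faults giving observed 1 are {G3 stuck-at-1}.
Only G3 stuck-at-1 is consistent with every test.

G3 stuck-at-1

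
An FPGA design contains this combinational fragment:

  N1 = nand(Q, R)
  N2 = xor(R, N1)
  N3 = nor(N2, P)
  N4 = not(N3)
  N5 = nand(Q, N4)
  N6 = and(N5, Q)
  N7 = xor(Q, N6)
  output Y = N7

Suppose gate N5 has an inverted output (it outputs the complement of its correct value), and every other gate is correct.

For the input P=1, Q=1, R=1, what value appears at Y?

Propagate with N5 forced: N1=0, N2=1, N3=0, N4=1, N5=1 [inverted output], N6=1, N7=0.
So Y = 0. (Without the fault it would be 1.)

0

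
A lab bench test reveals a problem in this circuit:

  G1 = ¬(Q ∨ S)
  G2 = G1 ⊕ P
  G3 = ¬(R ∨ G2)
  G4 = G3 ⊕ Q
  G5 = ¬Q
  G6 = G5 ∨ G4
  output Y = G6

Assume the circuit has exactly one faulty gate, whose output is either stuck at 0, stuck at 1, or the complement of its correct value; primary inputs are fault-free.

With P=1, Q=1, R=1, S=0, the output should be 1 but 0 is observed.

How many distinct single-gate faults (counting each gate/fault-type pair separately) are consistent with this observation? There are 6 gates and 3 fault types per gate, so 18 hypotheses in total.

6

Fault-free: G1=0, G2=1, G3=0, G4=1, G5=0, G6=1 → 1. Observed 0.
  G1: none of the 3 fault types match ✗
  G2: none of the 3 fault types match ✗
  G3: stuck-at-1, inverted output ✓; others ✗
  G4: stuck-at-0, inverted output ✓; others ✗
  G5: none of the 3 fault types match ✗
  G6: stuck-at-0, inverted output ✓; others ✗
Consistent faults: {G3 stuck-at-1, G3 inverted output, G4 stuck-at-0, G4 inverted output, G6 stuck-at-0, G6 inverted output} — 6 in all.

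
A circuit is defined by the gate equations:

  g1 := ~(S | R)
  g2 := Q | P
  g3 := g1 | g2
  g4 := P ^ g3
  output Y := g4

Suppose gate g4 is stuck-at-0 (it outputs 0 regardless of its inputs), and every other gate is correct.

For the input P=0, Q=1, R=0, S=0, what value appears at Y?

Propagate with g4 forced: g1=1, g2=1, g3=1, g4=0 [stuck-at-0].
So Y = 0. (Without the fault it would be 1.)

0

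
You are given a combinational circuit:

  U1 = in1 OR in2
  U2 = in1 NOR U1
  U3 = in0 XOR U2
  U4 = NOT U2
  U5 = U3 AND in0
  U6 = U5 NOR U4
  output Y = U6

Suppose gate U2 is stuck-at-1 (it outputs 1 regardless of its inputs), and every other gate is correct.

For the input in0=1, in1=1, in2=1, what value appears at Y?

Propagate with U2 forced: U1=1, U2=1 [stuck-at-1], U3=0, U4=0, U5=0, U6=1.
So Y = 1. (Without the fault it would be 0.)

1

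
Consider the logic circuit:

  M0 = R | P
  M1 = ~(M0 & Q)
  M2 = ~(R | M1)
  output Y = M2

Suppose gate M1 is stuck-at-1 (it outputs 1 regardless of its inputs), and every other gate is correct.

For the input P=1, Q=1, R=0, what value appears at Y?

Propagate with M1 forced: M0=1, M1=1 [stuck-at-1], M2=0.
So Y = 0. (Without the fault it would be 1.)

0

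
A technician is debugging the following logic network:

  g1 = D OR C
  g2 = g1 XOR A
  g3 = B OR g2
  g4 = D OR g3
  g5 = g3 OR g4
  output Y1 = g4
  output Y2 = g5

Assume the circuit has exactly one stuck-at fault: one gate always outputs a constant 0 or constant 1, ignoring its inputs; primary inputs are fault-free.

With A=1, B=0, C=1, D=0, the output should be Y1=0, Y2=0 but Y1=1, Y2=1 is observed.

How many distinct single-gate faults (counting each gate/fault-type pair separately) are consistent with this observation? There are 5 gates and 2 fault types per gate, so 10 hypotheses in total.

Fault-free: g1=1, g2=0, g3=0, g4=0, g5=0 → Y1=0, Y2=0. Observed Y1=1, Y2=1.
  g1 stuck-at-0: output Y1=1, Y2=1 ✓
  g1 stuck-at-1: output Y1=0, Y2=0 ✗
  g2 stuck-at-0: output Y1=0, Y2=0 ✗
  g2 stuck-at-1: output Y1=1, Y2=1 ✓
  g3 stuck-at-0: output Y1=0, Y2=0 ✗
  g3 stuck-at-1: output Y1=1, Y2=1 ✓
  g4 stuck-at-0: output Y1=0, Y2=0 ✗
  g4 stuck-at-1: output Y1=1, Y2=1 ✓
  g5 stuck-at-0: output Y1=0, Y2=0 ✗
  g5 stuck-at-1: output Y1=0, Y2=1 ✗
Consistent faults: {g1 stuck-at-0, g2 stuck-at-1, g3 stuck-at-1, g4 stuck-at-1} — 4 in all.

4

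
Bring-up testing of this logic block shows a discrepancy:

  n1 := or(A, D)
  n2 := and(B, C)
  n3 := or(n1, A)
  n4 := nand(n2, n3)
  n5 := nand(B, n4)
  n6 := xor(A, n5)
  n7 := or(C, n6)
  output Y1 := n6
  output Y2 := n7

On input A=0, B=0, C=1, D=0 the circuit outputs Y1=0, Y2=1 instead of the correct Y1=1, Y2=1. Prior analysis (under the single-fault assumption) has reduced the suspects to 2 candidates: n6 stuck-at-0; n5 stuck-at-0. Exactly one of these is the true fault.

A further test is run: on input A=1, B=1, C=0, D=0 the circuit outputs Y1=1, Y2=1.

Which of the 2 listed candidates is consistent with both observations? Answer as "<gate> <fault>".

Evaluate each candidate on input A=1, B=1, C=0, D=0:
  n6 stuck-at-0: n1=1, n2=0, n3=1, n4=1, n5=0, n6=0 [stuck-at-0], n7=0 → Y1=0, Y2=0 — eliminated
  n5 stuck-at-0: n1=1, n2=0, n3=1, n4=1, n5=0 [stuck-at-0], n6=1, n7=1 → Y1=1, Y2=1 — matches
Only n5 stuck-at-0 reproduces the observed Y1=1, Y2=1.

n5 stuck-at-0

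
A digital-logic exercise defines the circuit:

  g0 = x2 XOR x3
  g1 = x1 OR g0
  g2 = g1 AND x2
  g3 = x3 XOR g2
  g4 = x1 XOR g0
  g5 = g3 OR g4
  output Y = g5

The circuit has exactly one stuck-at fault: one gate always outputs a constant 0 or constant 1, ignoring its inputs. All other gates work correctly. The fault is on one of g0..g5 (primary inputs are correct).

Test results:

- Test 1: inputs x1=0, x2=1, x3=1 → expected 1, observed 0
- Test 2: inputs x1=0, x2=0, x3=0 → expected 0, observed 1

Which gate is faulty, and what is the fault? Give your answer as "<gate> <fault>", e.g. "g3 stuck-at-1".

g2 stuck-at-1

Fault-free values for test 1 (x1=0, x2=1, x3=1): g0=0, g1=0, g2=0, g3=1, g4=0, g5=1, giving Y=1. Observed 0.
Test 1: faults giving observed 0 are {g1 stuck-at-1, g2 stuck-at-1, g3 stuck-at-0, g5 stuck-at-0}.
Test 2 (x1=0, x2=0, x3=0): fault-free g0=0, g1=0, g2=0, g3=0, g4=0, g5=0 → 0; observed 1. Eliminates g1 stuck-at-1, g3 stuck-at-0, g5 stuck-at-0.
Only g2 stuck-at-1 is consistent with every test.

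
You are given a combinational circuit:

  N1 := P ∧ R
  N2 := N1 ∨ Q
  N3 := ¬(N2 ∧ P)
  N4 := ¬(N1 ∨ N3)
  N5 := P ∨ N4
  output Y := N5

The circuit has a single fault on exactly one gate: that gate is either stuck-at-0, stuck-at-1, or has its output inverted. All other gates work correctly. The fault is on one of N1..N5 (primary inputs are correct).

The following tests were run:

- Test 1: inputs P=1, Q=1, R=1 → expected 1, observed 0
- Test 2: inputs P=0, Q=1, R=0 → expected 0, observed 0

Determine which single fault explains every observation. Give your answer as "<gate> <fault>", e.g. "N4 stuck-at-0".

Fault-free values for test 1 (P=1, Q=1, R=1): N1=1, N2=1, N3=0, N4=0, N5=1, giving Y=1. Observed 0.
Test 1: faults giving observed 0 are {N5 stuck-at-0, N5 inverted output}.
Test 2 (P=0, Q=1, R=0): fault-free N1=0, N2=1, N3=1, N4=0, N5=0 → 0; observed 0. Eliminates N5 inverted output.
Only N5 stuck-at-0 is consistent with every test.

N5 stuck-at-0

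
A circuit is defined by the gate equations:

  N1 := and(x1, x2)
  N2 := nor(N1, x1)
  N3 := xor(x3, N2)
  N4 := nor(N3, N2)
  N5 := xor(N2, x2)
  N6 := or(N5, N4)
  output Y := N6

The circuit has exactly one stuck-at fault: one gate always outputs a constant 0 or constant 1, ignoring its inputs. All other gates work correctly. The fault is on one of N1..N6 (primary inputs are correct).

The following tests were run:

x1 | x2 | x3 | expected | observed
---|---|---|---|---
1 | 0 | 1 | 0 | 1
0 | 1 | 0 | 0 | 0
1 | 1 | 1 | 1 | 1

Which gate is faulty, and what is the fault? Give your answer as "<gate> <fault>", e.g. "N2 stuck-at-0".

N3 stuck-at-0

Fault-free values for test 1 (x1=1, x2=0, x3=1): N1=0, N2=0, N3=1, N4=0, N5=0, N6=0, giving Y=0. Observed 1.
Test 1: faults giving observed 1 are {N2 stuck-at-1, N3 stuck-at-0, N4 stuck-at-1, N5 stuck-at-1, N6 stuck-at-1}.
Test 2 (x1=0, x2=1, x3=0): fault-free N1=0, N2=1, N3=1, N4=0, N5=0, N6=0 → 0; observed 0. Eliminates N4 stuck-at-1, N5 stuck-at-1, N6 stuck-at-1.
Test 3 (x1=1, x2=1, x3=1): fault-free N1=1, N2=0, N3=1, N4=0, N5=1, N6=1 → 1; observed 1. Eliminates N2 stuck-at-1.
Only N3 stuck-at-0 is consistent with every test.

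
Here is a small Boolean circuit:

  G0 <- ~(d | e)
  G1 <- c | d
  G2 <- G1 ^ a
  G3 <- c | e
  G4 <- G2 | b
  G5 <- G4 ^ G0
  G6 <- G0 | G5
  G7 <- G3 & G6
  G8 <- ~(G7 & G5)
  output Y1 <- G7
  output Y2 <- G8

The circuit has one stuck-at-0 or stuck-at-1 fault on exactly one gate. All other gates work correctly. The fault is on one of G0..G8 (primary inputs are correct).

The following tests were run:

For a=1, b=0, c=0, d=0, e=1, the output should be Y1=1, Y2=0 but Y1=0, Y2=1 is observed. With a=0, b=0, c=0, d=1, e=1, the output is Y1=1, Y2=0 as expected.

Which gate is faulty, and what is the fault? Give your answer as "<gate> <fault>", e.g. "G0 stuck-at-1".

Fault-free values for test 1 (a=1, b=0, c=0, d=0, e=1): G0=0, G1=0, G2=1, G3=1, G4=1, G5=1, G6=1, G7=1, G8=0, giving Y1=1, Y2=0. Observed Y1=0, Y2=1.
Test 1: faults giving observed Y1=0, Y2=1 are {G1 stuck-at-1, G2 stuck-at-0, G3 stuck-at-0, G4 stuck-at-0, G5 stuck-at-0, G6 stuck-at-0, G7 stuck-at-0}.
Test 2 (a=0, b=0, c=0, d=1, e=1): fault-free G0=0, G1=1, G2=1, G3=1, G4=1, G5=1, G6=1, G7=1, G8=0 → Y1=1, Y2=0; observed Y1=1, Y2=0. Eliminates G2 stuck-at-0, G3 stuck-at-0, G4 stuck-at-0, G5 stuck-at-0, G6 stuck-at-0, G7 stuck-at-0.
Only G1 stuck-at-1 is consistent with every test.

G1 stuck-at-1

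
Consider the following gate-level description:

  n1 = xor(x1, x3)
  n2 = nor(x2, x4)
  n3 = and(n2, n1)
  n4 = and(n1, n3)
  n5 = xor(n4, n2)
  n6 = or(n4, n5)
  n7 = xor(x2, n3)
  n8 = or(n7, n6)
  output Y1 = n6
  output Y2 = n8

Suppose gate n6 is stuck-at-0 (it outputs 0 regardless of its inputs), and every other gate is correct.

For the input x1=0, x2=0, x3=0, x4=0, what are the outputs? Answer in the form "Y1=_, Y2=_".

Propagate with n6 forced: n1=0, n2=1, n3=0, n4=0, n5=1, n6=0 [stuck-at-0], n7=0, n8=0.
So the outputs are Y1=0, Y2=0. (Without the fault they would be Y1=1, Y2=1.)

Y1=0, Y2=0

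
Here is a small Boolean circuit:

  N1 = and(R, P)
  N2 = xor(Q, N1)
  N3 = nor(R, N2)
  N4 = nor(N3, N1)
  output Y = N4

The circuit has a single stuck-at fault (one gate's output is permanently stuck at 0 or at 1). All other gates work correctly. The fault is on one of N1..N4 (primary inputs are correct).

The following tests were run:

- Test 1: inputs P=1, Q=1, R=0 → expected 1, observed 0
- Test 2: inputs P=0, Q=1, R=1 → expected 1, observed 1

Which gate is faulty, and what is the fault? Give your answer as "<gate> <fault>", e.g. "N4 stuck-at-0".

N2 stuck-at-0

Fault-free values for test 1 (P=1, Q=1, R=0): N1=0, N2=1, N3=0, N4=1, giving Y=1. Observed 0.
Test 1: faults giving observed 0 are {N1 stuck-at-1, N2 stuck-at-0, N3 stuck-at-1, N4 stuck-at-0}.
Test 2 (P=0, Q=1, R=1): fault-free N1=0, N2=1, N3=0, N4=1 → 1; observed 1. Eliminates N1 stuck-at-1, N3 stuck-at-1, N4 stuck-at-0.
Only N2 stuck-at-0 is consistent with every test.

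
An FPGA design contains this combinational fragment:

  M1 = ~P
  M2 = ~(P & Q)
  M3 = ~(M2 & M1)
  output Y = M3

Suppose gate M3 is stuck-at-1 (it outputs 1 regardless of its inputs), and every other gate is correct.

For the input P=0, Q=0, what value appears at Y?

Propagate with M3 forced: M1=1, M2=1, M3=1 [stuck-at-1].
So Y = 1. (Without the fault it would be 0.)

1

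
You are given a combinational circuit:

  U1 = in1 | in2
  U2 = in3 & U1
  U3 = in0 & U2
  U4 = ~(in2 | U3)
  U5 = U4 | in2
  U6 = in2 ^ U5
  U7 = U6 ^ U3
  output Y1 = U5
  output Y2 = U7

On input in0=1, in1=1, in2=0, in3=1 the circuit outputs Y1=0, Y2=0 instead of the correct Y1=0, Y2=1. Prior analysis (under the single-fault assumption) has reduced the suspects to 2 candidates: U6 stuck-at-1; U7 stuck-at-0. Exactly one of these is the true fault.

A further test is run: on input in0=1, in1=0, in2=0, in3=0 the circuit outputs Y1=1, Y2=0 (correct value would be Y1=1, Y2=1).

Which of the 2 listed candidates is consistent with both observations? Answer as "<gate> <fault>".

Evaluate each candidate on input in0=1, in1=0, in2=0, in3=0:
  U6 stuck-at-1: U1=0, U2=0, U3=0, U4=1, U5=1, U6=1 [stuck-at-1], U7=1 → Y1=1, Y2=1 — eliminated
  U7 stuck-at-0: U1=0, U2=0, U3=0, U4=1, U5=1, U6=1, U7=0 [stuck-at-0] → Y1=1, Y2=0 — matches
Only U7 stuck-at-0 reproduces the observed Y1=1, Y2=0.

U7 stuck-at-0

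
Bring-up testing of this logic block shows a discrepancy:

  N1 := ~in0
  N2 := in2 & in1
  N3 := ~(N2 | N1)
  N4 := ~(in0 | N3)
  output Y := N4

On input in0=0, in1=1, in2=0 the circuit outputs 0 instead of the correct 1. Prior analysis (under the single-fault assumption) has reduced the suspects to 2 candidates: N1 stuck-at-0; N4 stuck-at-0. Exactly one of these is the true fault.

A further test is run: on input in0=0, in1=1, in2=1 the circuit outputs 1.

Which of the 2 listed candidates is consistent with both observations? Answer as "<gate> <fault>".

N1 stuck-at-0

Evaluate each candidate on input in0=0, in1=1, in2=1:
  N1 stuck-at-0: N1=0 [stuck-at-0], N2=1, N3=0, N4=1 → 1 — matches
  N4 stuck-at-0: N1=1, N2=1, N3=0, N4=0 [stuck-at-0] → 0 — eliminated
Only N1 stuck-at-0 reproduces the observed 1.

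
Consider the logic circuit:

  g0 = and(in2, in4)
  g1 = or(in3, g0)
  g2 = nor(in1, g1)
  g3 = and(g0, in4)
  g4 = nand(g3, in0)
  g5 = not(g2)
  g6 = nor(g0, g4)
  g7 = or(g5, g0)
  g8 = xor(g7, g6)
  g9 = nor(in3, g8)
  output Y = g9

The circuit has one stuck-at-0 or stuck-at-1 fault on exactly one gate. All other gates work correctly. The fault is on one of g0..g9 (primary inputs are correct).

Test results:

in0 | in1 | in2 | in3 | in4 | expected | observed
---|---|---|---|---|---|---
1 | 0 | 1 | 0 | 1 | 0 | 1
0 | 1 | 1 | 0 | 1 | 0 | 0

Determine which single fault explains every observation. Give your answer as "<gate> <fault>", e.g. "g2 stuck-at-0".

Fault-free values for test 1 (in0=1, in1=0, in2=1, in3=0, in4=1): g0=1, g1=1, g2=0, g3=1, g4=0, g5=1, g6=0, g7=1, g8=1, g9=0, giving Y=0. Observed 1.
Test 1: faults giving observed 1 are {g0 stuck-at-0, g6 stuck-at-1, g7 stuck-at-0, g8 stuck-at-0, g9 stuck-at-1}.
Test 2 (in0=0, in1=1, in2=1, in3=0, in4=1): fault-free g0=1, g1=1, g2=0, g3=1, g4=1, g5=1, g6=0, g7=1, g8=1, g9=0 → 0; observed 0. Eliminates g6 stuck-at-1, g7 stuck-at-0, g8 stuck-at-0, g9 stuck-at-1.
Only g0 stuck-at-0 is consistent with every test.

g0 stuck-at-0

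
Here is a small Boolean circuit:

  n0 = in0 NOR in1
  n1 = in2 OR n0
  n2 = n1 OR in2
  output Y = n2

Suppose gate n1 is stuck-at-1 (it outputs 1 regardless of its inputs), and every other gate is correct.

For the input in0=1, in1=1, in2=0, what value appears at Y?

Propagate with n1 forced: n0=0, n1=1 [stuck-at-1], n2=1.
So Y = 1. (Without the fault it would be 0.)

1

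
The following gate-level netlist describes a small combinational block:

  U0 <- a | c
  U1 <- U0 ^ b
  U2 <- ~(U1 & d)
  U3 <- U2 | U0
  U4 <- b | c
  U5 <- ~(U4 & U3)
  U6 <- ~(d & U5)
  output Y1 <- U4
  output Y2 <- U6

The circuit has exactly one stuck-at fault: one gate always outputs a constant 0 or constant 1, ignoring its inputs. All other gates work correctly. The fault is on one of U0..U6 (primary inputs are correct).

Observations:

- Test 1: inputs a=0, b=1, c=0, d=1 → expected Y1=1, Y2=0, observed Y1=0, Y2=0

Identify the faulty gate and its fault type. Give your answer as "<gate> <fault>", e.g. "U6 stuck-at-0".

Fault-free values for test 1 (a=0, b=1, c=0, d=1): U0=0, U1=1, U2=0, U3=0, U4=1, U5=1, U6=0, giving Y1=1, Y2=0. Observed Y1=0, Y2=0.
Test 1: faults giving observed Y1=0, Y2=0 are {U4 stuck-at-0}.
Only U4 stuck-at-0 is consistent with every test.

U4 stuck-at-0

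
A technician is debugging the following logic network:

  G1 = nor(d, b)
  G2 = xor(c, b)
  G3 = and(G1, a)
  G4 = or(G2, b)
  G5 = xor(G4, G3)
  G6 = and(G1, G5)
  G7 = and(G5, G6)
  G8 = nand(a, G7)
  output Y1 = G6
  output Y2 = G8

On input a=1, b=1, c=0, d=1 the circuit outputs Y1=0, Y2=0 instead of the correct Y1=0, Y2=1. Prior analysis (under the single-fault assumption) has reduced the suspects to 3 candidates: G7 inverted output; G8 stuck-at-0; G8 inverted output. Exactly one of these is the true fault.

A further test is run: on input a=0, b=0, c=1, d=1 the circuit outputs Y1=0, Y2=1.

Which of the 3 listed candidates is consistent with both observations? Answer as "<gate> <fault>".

G7 inverted output

Evaluate each candidate on input a=0, b=0, c=1, d=1:
  G7 inverted output: G1=0, G2=1, G3=0, G4=1, G5=1, G6=0, G7=1 [inverted output], G8=1 → Y1=0, Y2=1 — matches
  G8 stuck-at-0: G1=0, G2=1, G3=0, G4=1, G5=1, G6=0, G7=0, G8=0 [stuck-at-0] → Y1=0, Y2=0 — eliminated
  G8 inverted output: G1=0, G2=1, G3=0, G4=1, G5=1, G6=0, G7=0, G8=0 [inverted output] → Y1=0, Y2=0 — eliminated
Only G7 inverted output reproduces the observed Y1=0, Y2=1.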